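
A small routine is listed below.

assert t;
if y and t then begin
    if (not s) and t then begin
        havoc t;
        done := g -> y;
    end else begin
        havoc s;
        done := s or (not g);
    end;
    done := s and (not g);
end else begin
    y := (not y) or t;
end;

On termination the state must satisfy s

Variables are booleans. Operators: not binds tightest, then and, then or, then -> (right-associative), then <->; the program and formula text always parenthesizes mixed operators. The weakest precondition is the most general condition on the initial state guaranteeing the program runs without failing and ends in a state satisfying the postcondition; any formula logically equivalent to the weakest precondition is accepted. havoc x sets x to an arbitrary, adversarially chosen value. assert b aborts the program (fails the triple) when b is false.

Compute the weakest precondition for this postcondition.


Working backward. After the program, s must hold.
Then branch requires (((not s) and t) -> s) and (not s) and t; else branch requires s.
Before the if: ((y and t) -> ((((not s) and t) -> s) and (not s) and t)) and ((not (y and t)) -> s)
Before assert t: t and ((y and t) -> ((((not s) and t) -> s) and (not s) and t)) and ((not (y and t)) -> s)
Answer: WP = t and ((y and t) -> ((((not s) and t) -> s) and (not s) and t)) and ((not (y and t)) -> s)


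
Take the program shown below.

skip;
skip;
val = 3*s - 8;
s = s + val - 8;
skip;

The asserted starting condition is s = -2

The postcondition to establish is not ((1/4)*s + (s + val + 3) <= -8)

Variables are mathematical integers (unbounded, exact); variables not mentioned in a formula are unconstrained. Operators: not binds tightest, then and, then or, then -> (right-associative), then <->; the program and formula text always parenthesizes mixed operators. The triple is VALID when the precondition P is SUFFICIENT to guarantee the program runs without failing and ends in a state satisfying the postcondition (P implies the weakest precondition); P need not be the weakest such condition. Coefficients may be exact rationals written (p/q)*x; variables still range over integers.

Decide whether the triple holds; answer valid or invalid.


Working backward. After the program, the postcondition not ((1/4)*s + (s + val + 3) <= -8) must hold; in canonical form it is not ((5/4)*s + val <= -11).
Before skip: not ((5/4)*s + val <= -11)
Before s := s + val - 8: not ((5/4)*s + (9/4)*val <= -1)
Before val := 3*s - 8: not (8*s <= 17)
Before skip: not (8*s <= 17)
Before skip: not (8*s <= 17)
The weakest precondition is not (8*s <= 17).
Check whether s = -2 implies it.
Countermodel: at the initial state s = -2, the precondition holds but the weakest precondition fails.
Answer: invalid


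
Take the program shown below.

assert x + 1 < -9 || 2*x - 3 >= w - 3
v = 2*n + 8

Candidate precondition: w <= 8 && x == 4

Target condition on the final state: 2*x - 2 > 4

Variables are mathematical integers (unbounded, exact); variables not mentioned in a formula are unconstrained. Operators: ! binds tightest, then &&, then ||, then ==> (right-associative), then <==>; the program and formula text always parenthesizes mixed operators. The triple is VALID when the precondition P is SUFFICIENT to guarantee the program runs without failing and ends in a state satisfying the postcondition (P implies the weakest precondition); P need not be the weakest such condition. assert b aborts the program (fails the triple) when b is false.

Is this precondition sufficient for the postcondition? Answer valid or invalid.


Working backward. After the program, the postcondition 2*x - 2 > 4 must hold; in canonical form it is 2*x > 6.
Before v := 2*n + 8: 2*x > 6
Before assert x + 1 < -9 || 2*x - 3 >= w - 3: (x < -10 || 2*x >= w) && 2*x > 6
The weakest precondition is (x < -10 || 2*x >= w) && 2*x > 6.
Check whether w <= 8 && x == 4 implies it.
Every state satisfying the precondition satisfies the weakest precondition: the implication holds.
Answer: valid


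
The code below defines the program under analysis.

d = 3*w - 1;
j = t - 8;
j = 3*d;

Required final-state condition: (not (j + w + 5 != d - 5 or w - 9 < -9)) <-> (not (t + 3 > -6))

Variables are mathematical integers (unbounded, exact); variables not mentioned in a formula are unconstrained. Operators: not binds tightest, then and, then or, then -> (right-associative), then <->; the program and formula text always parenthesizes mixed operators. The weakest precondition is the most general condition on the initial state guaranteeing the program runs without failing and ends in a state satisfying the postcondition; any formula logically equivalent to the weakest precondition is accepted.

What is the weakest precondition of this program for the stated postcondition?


Working backward. After the program, the postcondition (not (j + w + 5 != d - 5 or w - 9 < -9)) <-> (not (t + 3 > -6)) must hold; in canonical form it is (not (j + w != d - 10 or w < 0)) <-> (not (t > -9)).
Before j := 3*d: (not (2*d + w != -10 or w < 0)) <-> (not (t > -9))
Before j := t - 8: (not (2*d + w != -10 or w < 0)) <-> (not (t > -9))
Before d := 3*w - 1: (not (7*w != -8 or w < 0)) <-> (not (t > -9))
Answer: WP = (not (7*w != -8 or w < 0)) <-> (not (t > -9))


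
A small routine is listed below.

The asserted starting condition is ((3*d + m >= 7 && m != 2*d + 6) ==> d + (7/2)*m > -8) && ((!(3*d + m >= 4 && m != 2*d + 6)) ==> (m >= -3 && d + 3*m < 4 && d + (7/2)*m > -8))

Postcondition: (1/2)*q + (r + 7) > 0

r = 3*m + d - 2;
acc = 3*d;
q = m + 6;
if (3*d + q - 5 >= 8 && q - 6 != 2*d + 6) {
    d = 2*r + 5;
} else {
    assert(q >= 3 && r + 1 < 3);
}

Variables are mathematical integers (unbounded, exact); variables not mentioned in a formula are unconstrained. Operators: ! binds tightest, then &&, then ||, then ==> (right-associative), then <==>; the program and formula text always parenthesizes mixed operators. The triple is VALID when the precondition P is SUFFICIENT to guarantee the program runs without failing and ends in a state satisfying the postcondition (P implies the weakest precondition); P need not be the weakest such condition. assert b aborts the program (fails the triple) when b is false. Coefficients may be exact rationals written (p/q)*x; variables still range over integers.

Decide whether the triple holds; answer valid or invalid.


Working backward. After the program, the postcondition (1/2)*q + (r + 7) > 0 must hold; in canonical form it is (1/2)*q + r > -7.
Then branch requires (1/2)*q + r > -7; else branch requires q >= 3 && r < 2 && (1/2)*q + r > -7.
Before the if: ((3*d + q >= 13 && q != 2*d + 12) ==> (1/2)*q + r > -7) && ((!(3*d + q >= 13 && q != 2*d + 12)) ==> (q >= 3 && r < 2 && (1/2)*q + r > -7))
Before q := m + 6: ((3*d + m >= 7 && m != 2*d + 6) ==> (1/2)*m + r > -10) && ((!(3*d + m >= 7 && m != 2*d + 6)) ==> (m >= -3 && r < 2 && (1/2)*m + r > -10))
Before acc := 3*d: ((3*d + m >= 7 && m != 2*d + 6) ==> (1/2)*m + r > -10) && ((!(3*d + m >= 7 && m != 2*d + 6)) ==> (m >= -3 && r < 2 && (1/2)*m + r > -10))
Before r := 3*m + d - 2: ((3*d + m >= 7 && m != 2*d + 6) ==> d + (7/2)*m > -8) && ((!(3*d + m >= 7 && m != 2*d + 6)) ==> (m >= -3 && d + 3*m < 4 && d + (7/2)*m > -8))
The weakest precondition is ((3*d + m >= 7 && m != 2*d + 6) ==> d + (7/2)*m > -8) && ((!(3*d + m >= 7 && m != 2*d + 6)) ==> (m >= -3 && d + 3*m < 4 && d + (7/2)*m > -8)).
Check whether ((3*d + m >= 7 && m != 2*d + 6) ==> d + (7/2)*m > -8) && ((!(3*d + m >= 4 && m != 2*d + 6)) ==> (m >= -3 && d + 3*m < 4 && d + (7/2)*m > -8)) implies it.
Countermodel: at the initial state d = 4, m = -6, the precondition holds but the weakest precondition fails.
Answer: invalid


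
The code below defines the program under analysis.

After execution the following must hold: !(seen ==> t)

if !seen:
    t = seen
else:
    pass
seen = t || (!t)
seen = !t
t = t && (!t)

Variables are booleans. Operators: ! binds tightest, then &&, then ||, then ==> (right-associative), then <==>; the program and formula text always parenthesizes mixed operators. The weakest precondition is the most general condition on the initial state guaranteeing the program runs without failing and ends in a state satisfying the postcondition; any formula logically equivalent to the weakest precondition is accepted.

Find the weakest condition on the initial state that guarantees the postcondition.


Working backward. After the program, !(seen ==> t) must hold.
Before t := t && (!t): seen
Before seen := !t: !t
Before seen := t || (!t): !t
Then branch requires !seen; else branch requires !t.
Before the if: seen ==> (!t)
Answer: WP = seen ==> (!t)


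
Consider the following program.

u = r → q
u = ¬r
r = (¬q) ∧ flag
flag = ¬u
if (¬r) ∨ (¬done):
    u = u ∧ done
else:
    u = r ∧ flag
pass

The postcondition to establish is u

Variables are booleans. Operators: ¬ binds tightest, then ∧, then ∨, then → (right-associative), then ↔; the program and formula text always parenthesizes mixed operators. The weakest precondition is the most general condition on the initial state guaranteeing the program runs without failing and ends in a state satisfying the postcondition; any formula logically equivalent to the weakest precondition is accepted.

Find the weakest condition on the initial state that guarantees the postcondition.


Working backward. After the program, u must hold.
Before skip: u
Then branch requires u ∧ done; else branch requires r ∧ flag.
Before the if: (((¬r) ∨ (¬done)) → (u ∧ done)) ∧ ((¬((¬r) ∨ (¬done))) → (r ∧ flag))
Before flag := ¬u: (((¬r) ∨ (¬done)) → (u ∧ done)) ∧ ((¬((¬r) ∨ (¬done))) → (r ∧ (¬u)))
Before r := (¬q) ∧ flag: (((¬((¬q) ∧ flag)) ∨ (¬done)) → (u ∧ done)) ∧ ((¬((¬((¬q) ∧ flag)) ∨ (¬done))) → ((¬q) ∧ flag ∧ (¬u)))
Before u := ¬r: (((¬((¬q) ∧ flag)) ∨ (¬done)) → ((¬r) ∧ done)) ∧ ((¬((¬((¬q) ∧ flag)) ∨ (¬done))) → ((¬q) ∧ flag ∧ r))
Before u := r → q: (((¬((¬q) ∧ flag)) ∨ (¬done)) → ((¬r) ∧ done)) ∧ ((¬((¬((¬q) ∧ flag)) ∨ (¬done))) → ((¬q) ∧ flag ∧ r))
Answer: WP = (((¬((¬q) ∧ flag)) ∨ (¬done)) → ((¬r) ∧ done)) ∧ ((¬((¬((¬q) ∧ flag)) ∨ (¬done))) → ((¬q) ∧ flag ∧ r))


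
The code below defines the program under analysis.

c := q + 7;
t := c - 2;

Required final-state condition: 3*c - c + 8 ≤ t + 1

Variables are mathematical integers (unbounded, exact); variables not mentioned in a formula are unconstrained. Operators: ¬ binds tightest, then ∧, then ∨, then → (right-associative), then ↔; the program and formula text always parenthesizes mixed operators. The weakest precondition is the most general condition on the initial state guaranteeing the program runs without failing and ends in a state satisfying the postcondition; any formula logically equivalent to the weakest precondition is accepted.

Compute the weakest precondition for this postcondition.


Working backward. After the program, the postcondition 3*c - c + 8 ≤ t + 1 must hold; in canonical form it is 2*c ≤ t - 7.
Before t := c - 2: c ≤ -9
Before c := q + 7: q ≤ -16
Answer: WP = q ≤ -16


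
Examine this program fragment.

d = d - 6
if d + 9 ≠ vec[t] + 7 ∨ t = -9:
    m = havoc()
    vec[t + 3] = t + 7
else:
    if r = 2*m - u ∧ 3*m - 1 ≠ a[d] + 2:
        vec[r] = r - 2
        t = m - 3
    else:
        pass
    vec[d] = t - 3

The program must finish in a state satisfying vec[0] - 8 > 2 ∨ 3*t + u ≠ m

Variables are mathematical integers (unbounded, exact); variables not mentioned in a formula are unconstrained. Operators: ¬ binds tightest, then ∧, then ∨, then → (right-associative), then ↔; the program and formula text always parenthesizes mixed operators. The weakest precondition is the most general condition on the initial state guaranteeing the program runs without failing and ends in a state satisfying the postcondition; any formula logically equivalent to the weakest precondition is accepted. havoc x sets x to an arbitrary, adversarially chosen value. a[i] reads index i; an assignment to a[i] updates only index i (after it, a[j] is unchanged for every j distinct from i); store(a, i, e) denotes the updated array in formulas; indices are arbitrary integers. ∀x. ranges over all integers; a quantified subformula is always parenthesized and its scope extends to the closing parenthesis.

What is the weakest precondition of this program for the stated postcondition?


Working backward. After the program, the postcondition vec[0] - 8 > 2 ∨ 3*t + u ≠ m must hold; in canonical form it is vec[0] > 10 ∨ 3*t + u ≠ m.
Then branch requires ∀m_1. (store(vec, t + 3, t + 7)[0] > 10 ∨ 3*t + u ≠ m_1); else branch requires ((r + u = 2*m ∧ 3*m ≠ a[d] + 3) → (store(store(vec, r, r - 2), d, m - 6)[0] > 10 ∨ 2*m + u ≠ 9)) ∧ ((¬(r + u = 2*m ∧ 3*m ≠ a[d] + 3)) → (store(vec, d, t - 3)[0] > 10 ∨ 3*t + u ≠ m)).
Before the if: ((d ≠ vec[t] - 2 ∨ t = -9) → (∀m_1. (store(vec, t + 3, t + 7)[0] > 10 ∨ 3*t + u ≠ m_1))) ∧ ((¬(d ≠ vec[t] - 2 ∨ t = -9)) → (((r + u = 2*m ∧ 3*m ≠ a[d] + 3) → (store(store(vec, r, r - 2), d, m - 6)[0] > 10 ∨ 2*m + u ≠ 9)) ∧ ((¬(r + u = 2*m ∧ 3*m ≠ a[d] + 3)) → (store(vec, d, t - 3)[0] > 10 ∨ 3*t + u ≠ m))))
Before d := d - 6: ((d ≠ vec[t] + 4 ∨ t = -9) → (∀m_1. (store(vec, t + 3, t + 7)[0] > 10 ∨ 3*t + u ≠ m_1))) ∧ ((¬(d ≠ vec[t] + 4 ∨ t = -9)) → (((r + u = 2*m ∧ 3*m ≠ a[d - 6] + 3) → (store(store(vec, r, r - 2), d - 6, m - 6)[0] > 10 ∨ 2*m + u ≠ 9)) ∧ ((¬(r + u = 2*m ∧ 3*m ≠ a[d - 6] + 3)) → (store(vec, d - 6, t - 3)[0] > 10 ∨ 3*t + u ≠ m))))
Answer: WP = ((d ≠ vec[t] + 4 ∨ t = -9) → (∀m_1. (store(vec, t + 3, t + 7)[0] > 10 ∨ 3*t + u ≠ m_1))) ∧ ((¬(d ≠ vec[t] + 4 ∨ t = -9)) → (((r + u = 2*m ∧ 3*m ≠ a[d - 6] + 3) → (store(store(vec, r, r - 2), d - 6, m - 6)[0] > 10 ∨ 2*m + u ≠ 9)) ∧ ((¬(r + u = 2*m ∧ 3*m ≠ a[d - 6] + 3)) → (store(vec, d - 6, t - 3)[0] > 10 ∨ 3*t + u ≠ m))))


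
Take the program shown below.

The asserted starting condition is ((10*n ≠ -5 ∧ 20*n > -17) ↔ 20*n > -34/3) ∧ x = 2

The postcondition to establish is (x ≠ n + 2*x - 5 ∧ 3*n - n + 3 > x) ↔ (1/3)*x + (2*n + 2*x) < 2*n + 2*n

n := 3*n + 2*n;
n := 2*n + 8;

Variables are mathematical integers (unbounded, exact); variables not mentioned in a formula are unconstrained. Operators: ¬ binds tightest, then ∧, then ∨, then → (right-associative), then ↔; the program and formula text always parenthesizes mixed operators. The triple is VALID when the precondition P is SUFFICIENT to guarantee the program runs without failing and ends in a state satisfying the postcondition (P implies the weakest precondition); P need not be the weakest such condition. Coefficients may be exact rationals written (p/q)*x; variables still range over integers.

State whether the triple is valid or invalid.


Working backward. After the program, the postcondition (x ≠ n + 2*x - 5 ∧ 3*n - n + 3 > x) ↔ (1/3)*x + (2*n + 2*x) < 2*n + 2*n must hold; in canonical form it is (n + x ≠ 5 ∧ 2*n > x - 3) ↔ (7/3)*x < 2*n.
Before n := 2*n + 8: (2*n + x ≠ -3 ∧ 4*n > x - 19) ↔ (7/3)*x < 4*n + 16
Before n := 3*n + 2*n: (10*n + x ≠ -3 ∧ 20*n > x - 19) ↔ (7/3)*x < 20*n + 16
The weakest precondition is (10*n + x ≠ -3 ∧ 20*n > x - 19) ↔ (7/3)*x < 20*n + 16.
Check whether ((10*n ≠ -5 ∧ 20*n > -17) ↔ 20*n > -34/3) ∧ x = 2 implies it.
Every state satisfying the precondition satisfies the weakest precondition: the implication holds.
Answer: valid


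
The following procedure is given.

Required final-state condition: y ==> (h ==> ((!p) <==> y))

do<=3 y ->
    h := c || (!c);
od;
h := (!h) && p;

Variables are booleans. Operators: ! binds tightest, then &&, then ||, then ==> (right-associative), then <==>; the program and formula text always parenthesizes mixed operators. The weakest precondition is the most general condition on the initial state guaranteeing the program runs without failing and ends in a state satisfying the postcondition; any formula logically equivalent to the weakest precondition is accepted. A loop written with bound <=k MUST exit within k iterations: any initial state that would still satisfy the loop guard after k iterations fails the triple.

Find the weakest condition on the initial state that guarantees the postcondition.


Working backward. After the program, y ==> (h ==> ((!p) <==> y)) must hold.
Before h := (!h) && p: y ==> (((!h) && p) ==> ((!p) <==> y))
Before the loop (bound <=3), unroll the exhaustion recursion (WP_0 = exit-now case; WP_j = one more guarded iteration, up to j = 3):
  WP_0: (!y) && (y ==> (((!h) && p) ==> ((!p) <==> y)))
  WP_1: (y ==> (!y)) && ((!y) ==> (y ==> (((!h) && p) ==> ((!p) <==> y))))
  WP_2: (y ==> (y ==> (!y))) && ((!y) ==> (y ==> (((!h) && p) ==> ((!p) <==> y))))
  WP_3: (y ==> (y ==> (y ==> (!y)))) && ((!y) ==> (y ==> (((!h) && p) ==> ((!p) <==> y))))
So before the loop: (y ==> (y ==> (y ==> (!y)))) && ((!y) ==> (y ==> (((!h) && p) ==> ((!p) <==> y))))
Answer: WP = (y ==> (y ==> (y ==> (!y)))) && ((!y) ==> (y ==> (((!h) && p) ==> ((!p) <==> y))))


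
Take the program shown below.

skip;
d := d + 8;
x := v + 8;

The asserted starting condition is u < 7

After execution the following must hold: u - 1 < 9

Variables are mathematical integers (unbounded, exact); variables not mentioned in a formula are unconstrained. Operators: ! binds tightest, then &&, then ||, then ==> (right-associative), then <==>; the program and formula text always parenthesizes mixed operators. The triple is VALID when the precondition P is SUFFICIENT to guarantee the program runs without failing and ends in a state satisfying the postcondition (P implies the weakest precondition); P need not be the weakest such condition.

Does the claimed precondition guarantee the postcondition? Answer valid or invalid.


Working backward. After the program, the postcondition u - 1 < 9 must hold; in canonical form it is u < 10.
Before x := v + 8: u < 10
Before d := d + 8: u < 10
Before skip: u < 10
The weakest precondition is u < 10.
Check whether u < 7 implies it.
Every state satisfying the precondition satisfies the weakest precondition: the implication holds.
Answer: valid


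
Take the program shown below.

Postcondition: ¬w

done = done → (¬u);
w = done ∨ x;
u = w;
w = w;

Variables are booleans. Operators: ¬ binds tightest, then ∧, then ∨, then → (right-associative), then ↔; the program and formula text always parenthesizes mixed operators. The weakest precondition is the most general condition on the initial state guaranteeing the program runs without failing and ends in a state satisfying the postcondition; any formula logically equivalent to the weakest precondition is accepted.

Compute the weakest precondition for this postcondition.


Working backward. After the program, ¬w must hold.
Before w := w: ¬w
Before u := w: ¬w
Before w := done ∨ x: ¬(done ∨ x)
Before done := done → (¬u): ¬((done → (¬u)) ∨ x)
Answer: WP = ¬((done → (¬u)) ∨ x)


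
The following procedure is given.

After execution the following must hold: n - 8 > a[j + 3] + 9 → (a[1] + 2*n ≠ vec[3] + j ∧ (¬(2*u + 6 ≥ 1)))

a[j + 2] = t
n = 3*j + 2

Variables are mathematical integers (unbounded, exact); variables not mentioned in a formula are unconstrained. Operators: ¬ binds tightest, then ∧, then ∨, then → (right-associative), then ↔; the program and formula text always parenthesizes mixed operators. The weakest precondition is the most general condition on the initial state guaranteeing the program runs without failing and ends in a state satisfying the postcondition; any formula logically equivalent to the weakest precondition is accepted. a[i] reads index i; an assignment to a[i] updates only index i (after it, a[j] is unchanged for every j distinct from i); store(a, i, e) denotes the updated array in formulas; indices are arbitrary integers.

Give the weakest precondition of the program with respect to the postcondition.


Working backward. After the program, the postcondition n - 8 > a[j + 3] + 9 → (a[1] + 2*n ≠ vec[3] + j ∧ (¬(2*u + 6 ≥ 1))) must hold; in canonical form it is n > a[j + 3] + 17 → (a[1] + 2*n ≠ vec[3] + j ∧ (¬(2*u ≥ -5))).
Before n := 3*j + 2: 3*j > a[j + 3] + 15 → (a[1] + 5*j ≠ vec[3] - 4 ∧ (¬(2*u ≥ -5)))
Before a[j + 2] := t: 3*j > store(a, j + 2, t)[j + 3] + 15 → (store(a, j + 2, t)[1] + 5*j ≠ vec[3] - 4 ∧ (¬(2*u ≥ -5)))
Answer: WP = 3*j > store(a, j + 2, t)[j + 3] + 15 → (store(a, j + 2, t)[1] + 5*j ≠ vec[3] - 4 ∧ (¬(2*u ≥ -5)))


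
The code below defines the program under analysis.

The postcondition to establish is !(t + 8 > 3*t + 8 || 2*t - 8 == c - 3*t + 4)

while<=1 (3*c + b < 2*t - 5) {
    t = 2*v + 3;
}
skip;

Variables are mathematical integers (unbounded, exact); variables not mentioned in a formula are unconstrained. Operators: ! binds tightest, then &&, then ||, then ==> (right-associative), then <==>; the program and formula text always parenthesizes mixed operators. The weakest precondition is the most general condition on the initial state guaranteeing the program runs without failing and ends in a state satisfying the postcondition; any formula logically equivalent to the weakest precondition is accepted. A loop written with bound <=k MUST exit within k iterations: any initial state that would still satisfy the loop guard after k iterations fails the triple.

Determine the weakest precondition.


Working backward. After the program, the postcondition !(t + 8 > 3*t + 8 || 2*t - 8 == c - 3*t + 4) must hold; in canonical form it is !(2*t < 0 || 5*t == c + 12).
Before skip: !(2*t < 0 || 5*t == c + 12)
Before the loop (bound <=1), unroll the exhaustion recursion (WP_0 = exit-now case; WP_j = one more guarded iteration, up to j = 1):
  WP_0: (!(b + 3*c < 2*t - 5)) && (!(2*t < 0 || 5*t == c + 12))
  WP_1: (b + 3*c < 2*t - 5 ==> ((!(b + 3*c < 4*v + 1)) && (!(4*v < -6 || 10*v == c - 3)))) && ((!(b + 3*c < 2*t - 5)) ==> (!(2*t < 0 || 5*t == c + 12)))
So before the loop: (b + 3*c < 2*t - 5 ==> ((!(b + 3*c < 4*v + 1)) && (!(4*v < -6 || 10*v == c - 3)))) && ((!(b + 3*c < 2*t - 5)) ==> (!(2*t < 0 || 5*t == c + 12)))
Answer: WP = (b + 3*c < 2*t - 5 ==> ((!(b + 3*c < 4*v + 1)) && (!(4*v < -6 || 10*v == c - 3)))) && ((!(b + 3*c < 2*t - 5)) ==> (!(2*t < 0 || 5*t == c + 12)))


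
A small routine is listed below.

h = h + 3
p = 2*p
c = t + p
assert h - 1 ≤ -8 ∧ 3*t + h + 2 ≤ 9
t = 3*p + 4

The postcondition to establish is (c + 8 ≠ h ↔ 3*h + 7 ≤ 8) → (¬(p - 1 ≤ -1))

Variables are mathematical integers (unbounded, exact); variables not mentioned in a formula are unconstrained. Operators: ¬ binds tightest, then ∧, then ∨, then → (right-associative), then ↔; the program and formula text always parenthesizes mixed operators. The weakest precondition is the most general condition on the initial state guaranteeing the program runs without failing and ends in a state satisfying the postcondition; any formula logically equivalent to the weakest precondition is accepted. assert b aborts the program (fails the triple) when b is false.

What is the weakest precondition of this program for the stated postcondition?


Working backward. After the program, the postcondition (c + 8 ≠ h ↔ 3*h + 7 ≤ 8) → (¬(p - 1 ≤ -1)) must hold; in canonical form it is (c ≠ h - 8 ↔ 3*h ≤ 1) → (¬(p ≤ 0)).
Before t := 3*p + 4: (c ≠ h - 8 ↔ 3*h ≤ 1) → (¬(p ≤ 0))
Before assert h - 1 ≤ -8 ∧ 3*t + h + 2 ≤ 9: h ≤ -7 ∧ h + 3*t ≤ 7 ∧ ((c ≠ h - 8 ↔ 3*h ≤ 1) → (¬(p ≤ 0)))
Before c := t + p: h ≤ -7 ∧ h + 3*t ≤ 7 ∧ ((p + t ≠ h - 8 ↔ 3*h ≤ 1) → (¬(p ≤ 0)))
Before p := 2*p: h ≤ -7 ∧ h + 3*t ≤ 7 ∧ ((2*p + t ≠ h - 8 ↔ 3*h ≤ 1) → (¬(2*p ≤ 0)))
Before h := h + 3: h ≤ -10 ∧ h + 3*t ≤ 4 ∧ ((2*p + t ≠ h - 5 ↔ 3*h ≤ -8) → (¬(2*p ≤ 0)))
Answer: WP = h ≤ -10 ∧ h + 3*t ≤ 4 ∧ ((2*p + t ≠ h - 5 ↔ 3*h ≤ -8) → (¬(2*p ≤ 0)))


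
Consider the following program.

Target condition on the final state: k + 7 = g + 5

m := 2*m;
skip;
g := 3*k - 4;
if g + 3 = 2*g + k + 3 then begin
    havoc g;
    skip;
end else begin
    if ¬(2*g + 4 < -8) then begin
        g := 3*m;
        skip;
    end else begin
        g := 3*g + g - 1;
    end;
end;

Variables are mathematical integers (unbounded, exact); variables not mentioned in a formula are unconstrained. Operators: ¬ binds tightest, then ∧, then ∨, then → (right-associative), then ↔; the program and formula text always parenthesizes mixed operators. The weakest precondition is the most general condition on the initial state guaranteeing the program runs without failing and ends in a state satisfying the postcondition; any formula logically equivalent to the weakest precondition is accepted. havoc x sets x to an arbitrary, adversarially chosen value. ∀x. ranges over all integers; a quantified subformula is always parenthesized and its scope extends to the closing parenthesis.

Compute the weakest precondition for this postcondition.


Working backward. After the program, the postcondition k + 7 = g + 5 must hold; in canonical form it is k = g - 2.
Then branch requires ∀g_1. k = g_1 - 2; else branch requires ((¬(2*g < -12)) → k = 3*m - 2) ∧ (2*g < -12 → k = 4*g - 3).
Before the if: (g + k = 0 → (∀g_1. k = g_1 - 2)) ∧ ((¬(g + k = 0)) → (((¬(2*g < -12)) → k = 3*m - 2) ∧ (2*g < -12 → k = 4*g - 3)))
Before g := 3*k - 4: (4*k = 4 → (∀g_1. k = g_1 - 2)) ∧ ((¬(4*k = 4)) → (((¬(6*k < -4)) → k = 3*m - 2) ∧ (6*k < -4 → 11*k = 19)))
Before skip: (4*k = 4 → (∀g_1. k = g_1 - 2)) ∧ ((¬(4*k = 4)) → (((¬(6*k < -4)) → k = 3*m - 2) ∧ (6*k < -4 → 11*k = 19)))
Before m := 2*m: (4*k = 4 → (∀g_1. k = g_1 - 2)) ∧ ((¬(4*k = 4)) → (((¬(6*k < -4)) → k = 6*m - 2) ∧ (6*k < -4 → 11*k = 19)))
Answer: WP = (4*k = 4 → (∀g_1. k = g_1 - 2)) ∧ ((¬(4*k = 4)) → (((¬(6*k < -4)) → k = 6*m - 2) ∧ (6*k < -4 → 11*k = 19)))


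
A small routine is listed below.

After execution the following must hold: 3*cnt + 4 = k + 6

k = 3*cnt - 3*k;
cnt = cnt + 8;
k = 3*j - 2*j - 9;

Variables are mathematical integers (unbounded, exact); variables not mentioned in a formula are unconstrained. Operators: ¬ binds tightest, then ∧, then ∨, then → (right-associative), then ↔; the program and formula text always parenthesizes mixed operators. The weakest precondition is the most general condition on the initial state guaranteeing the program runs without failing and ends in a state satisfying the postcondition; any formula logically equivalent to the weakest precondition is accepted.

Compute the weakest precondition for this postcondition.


Working backward. After the program, the postcondition 3*cnt + 4 = k + 6 must hold; in canonical form it is 3*cnt = k + 2.
Before k := 3*j - 2*j - 9: 3*cnt = j - 7
Before cnt := cnt + 8: 3*cnt = j - 31
Before k := 3*cnt - 3*k: 3*cnt = j - 31
Answer: WP = 3*cnt = j - 31


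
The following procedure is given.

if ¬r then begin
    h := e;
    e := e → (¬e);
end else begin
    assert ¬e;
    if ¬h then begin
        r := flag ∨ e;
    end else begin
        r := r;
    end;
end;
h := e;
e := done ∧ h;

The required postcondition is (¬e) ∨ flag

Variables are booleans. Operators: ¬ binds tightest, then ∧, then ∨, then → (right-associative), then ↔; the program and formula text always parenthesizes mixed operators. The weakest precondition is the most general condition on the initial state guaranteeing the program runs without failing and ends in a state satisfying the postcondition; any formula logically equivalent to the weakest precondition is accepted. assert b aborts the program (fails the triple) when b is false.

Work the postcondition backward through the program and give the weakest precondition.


Working backward. After the program, (¬e) ∨ flag must hold.
Before e := done ∧ h: (¬(done ∧ h)) ∨ flag
Before h := e: (¬(done ∧ e)) ∨ flag
Then branch requires (¬(done ∧ (e → (¬e)))) ∨ flag; else branch requires (¬e) ∧ ((¬h) → ((¬(done ∧ e)) ∨ flag)) ∧ (h → ((¬(done ∧ e)) ∨ flag)).
Before the if: ((¬r) → ((¬(done ∧ (e → (¬e)))) ∨ flag)) ∧ (r → ((¬e) ∧ ((¬h) → ((¬(done ∧ e)) ∨ flag)) ∧ (h → ((¬(done ∧ e)) ∨ flag))))
Answer: WP = ((¬r) → ((¬(done ∧ (e → (¬e)))) ∨ flag)) ∧ (r → ((¬e) ∧ ((¬h) → ((¬(done ∧ e)) ∨ flag)) ∧ (h → ((¬(done ∧ e)) ∨ flag))))


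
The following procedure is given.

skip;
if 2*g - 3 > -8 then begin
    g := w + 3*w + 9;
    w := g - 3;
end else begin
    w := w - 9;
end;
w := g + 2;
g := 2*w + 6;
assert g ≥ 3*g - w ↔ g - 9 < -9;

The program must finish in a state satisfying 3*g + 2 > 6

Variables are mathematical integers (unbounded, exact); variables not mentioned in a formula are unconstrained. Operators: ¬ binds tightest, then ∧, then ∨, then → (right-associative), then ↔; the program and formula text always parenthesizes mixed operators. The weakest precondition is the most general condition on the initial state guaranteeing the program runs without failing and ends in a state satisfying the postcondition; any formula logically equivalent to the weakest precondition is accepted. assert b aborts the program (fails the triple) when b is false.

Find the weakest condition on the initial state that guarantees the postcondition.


Working backward. After the program, the postcondition 3*g + 2 > 6 must hold; in canonical form it is 3*g > 4.
Before assert g ≥ 3*g - w ↔ g - 9 < -9: (w ≥ 2*g ↔ g < 0) ∧ 3*g > 4
Before g := 2*w + 6: (3*w ≤ -12 ↔ 2*w < -6) ∧ 6*w > -14
Before w := g + 2: (3*g ≤ -18 ↔ 2*g < -10) ∧ 6*g > -26
Then branch requires (12*w ≤ -45 ↔ 8*w < -28) ∧ 24*w > -80; else branch requires (3*g ≤ -18 ↔ 2*g < -10) ∧ 6*g > -26.
Before the if: (2*g > -5 → ((12*w ≤ -45 ↔ 8*w < -28) ∧ 24*w > -80)) ∧ ((¬(2*g > -5)) → ((3*g ≤ -18 ↔ 2*g < -10) ∧ 6*g > -26))
Before skip: (2*g > -5 → ((12*w ≤ -45 ↔ 8*w < -28) ∧ 24*w > -80)) ∧ ((¬(2*g > -5)) → ((3*g ≤ -18 ↔ 2*g < -10) ∧ 6*g > -26))
Answer: WP = (2*g > -5 → ((12*w ≤ -45 ↔ 8*w < -28) ∧ 24*w > -80)) ∧ ((¬(2*g > -5)) → ((3*g ≤ -18 ↔ 2*g < -10) ∧ 6*g > -26))


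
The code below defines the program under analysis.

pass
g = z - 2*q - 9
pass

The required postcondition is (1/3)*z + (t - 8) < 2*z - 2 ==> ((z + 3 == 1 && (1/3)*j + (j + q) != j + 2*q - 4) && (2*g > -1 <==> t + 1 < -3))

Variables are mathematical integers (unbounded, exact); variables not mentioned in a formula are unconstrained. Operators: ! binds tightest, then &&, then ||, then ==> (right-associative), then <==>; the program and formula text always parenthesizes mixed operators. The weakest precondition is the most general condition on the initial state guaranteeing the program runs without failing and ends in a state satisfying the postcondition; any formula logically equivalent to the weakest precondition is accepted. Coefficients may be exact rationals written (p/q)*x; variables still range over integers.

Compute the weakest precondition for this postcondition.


Working backward. After the program, the postcondition (1/3)*z + (t - 8) < 2*z - 2 ==> ((z + 3 == 1 && (1/3)*j + (j + q) != j + 2*q - 4) && (2*g > -1 <==> t + 1 < -3)) must hold; in canonical form it is t < (5/3)*z + 6 ==> (z == -2 && (1/3)*j != q - 4 && (2*g > -1 <==> t < -4)).
Before skip: t < (5/3)*z + 6 ==> (z == -2 && (1/3)*j != q - 4 && (2*g > -1 <==> t < -4))
Before g := z - 2*q - 9: t < (5/3)*z + 6 ==> (z == -2 && (1/3)*j != q - 4 && (2*z > 4*q + 17 <==> t < -4))
Before skip: t < (5/3)*z + 6 ==> (z == -2 && (1/3)*j != q - 4 && (2*z > 4*q + 17 <==> t < -4))
Answer: WP = t < (5/3)*z + 6 ==> (z == -2 && (1/3)*j != q - 4 && (2*z > 4*q + 17 <==> t < -4))


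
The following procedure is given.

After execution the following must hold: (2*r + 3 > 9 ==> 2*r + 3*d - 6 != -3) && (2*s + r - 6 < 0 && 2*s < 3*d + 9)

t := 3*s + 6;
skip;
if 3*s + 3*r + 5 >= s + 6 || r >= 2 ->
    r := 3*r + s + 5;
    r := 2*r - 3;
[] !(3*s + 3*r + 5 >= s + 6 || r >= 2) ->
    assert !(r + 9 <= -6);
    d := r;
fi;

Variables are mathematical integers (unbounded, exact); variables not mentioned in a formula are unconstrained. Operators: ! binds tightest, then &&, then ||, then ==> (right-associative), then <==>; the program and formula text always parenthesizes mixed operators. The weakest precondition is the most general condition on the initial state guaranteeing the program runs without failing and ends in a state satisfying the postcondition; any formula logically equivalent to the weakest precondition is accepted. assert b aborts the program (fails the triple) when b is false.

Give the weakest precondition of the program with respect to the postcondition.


Working backward. After the program, the postcondition (2*r + 3 > 9 ==> 2*r + 3*d - 6 != -3) && (2*s + r - 6 < 0 && 2*s < 3*d + 9) must hold; in canonical form it is (2*r > 6 ==> 3*d + 2*r != 3) && r + 2*s < 6 && 2*s < 3*d + 9.
Then branch requires (12*r + 4*s > -8 ==> 3*d + 12*r + 4*s != -11) && 6*r + 4*s < -1 && 2*s < 3*d + 9; else branch requires (!(r <= -15)) && (2*r > 6 ==> 5*r != 3) && r + 2*s < 6 && 2*s < 3*r + 9.
Before the if: ((3*r + 2*s >= 1 || r >= 2) ==> ((12*r + 4*s > -8 ==> 3*d + 12*r + 4*s != -11) && 6*r + 4*s < -1 && 2*s < 3*d + 9)) && ((!(3*r + 2*s >= 1 || r >= 2)) ==> ((!(r <= -15)) && (2*r > 6 ==> 5*r != 3) && r + 2*s < 6 && 2*s < 3*r + 9))
Before skip: ((3*r + 2*s >= 1 || r >= 2) ==> ((12*r + 4*s > -8 ==> 3*d + 12*r + 4*s != -11) && 6*r + 4*s < -1 && 2*s < 3*d + 9)) && ((!(3*r + 2*s >= 1 || r >= 2)) ==> ((!(r <= -15)) && (2*r > 6 ==> 5*r != 3) && r + 2*s < 6 && 2*s < 3*r + 9))
Before t := 3*s + 6: ((3*r + 2*s >= 1 || r >= 2) ==> ((12*r + 4*s > -8 ==> 3*d + 12*r + 4*s != -11) && 6*r + 4*s < -1 && 2*s < 3*d + 9)) && ((!(3*r + 2*s >= 1 || r >= 2)) ==> ((!(r <= -15)) && (2*r > 6 ==> 5*r != 3) && r + 2*s < 6 && 2*s < 3*r + 9))
Answer: WP = ((3*r + 2*s >= 1 || r >= 2) ==> ((12*r + 4*s > -8 ==> 3*d + 12*r + 4*s != -11) && 6*r + 4*s < -1 && 2*s < 3*d + 9)) && ((!(3*r + 2*s >= 1 || r >= 2)) ==> ((!(r <= -15)) && (2*r > 6 ==> 5*r != 3) && r + 2*s < 6 && 2*s < 3*r + 9))


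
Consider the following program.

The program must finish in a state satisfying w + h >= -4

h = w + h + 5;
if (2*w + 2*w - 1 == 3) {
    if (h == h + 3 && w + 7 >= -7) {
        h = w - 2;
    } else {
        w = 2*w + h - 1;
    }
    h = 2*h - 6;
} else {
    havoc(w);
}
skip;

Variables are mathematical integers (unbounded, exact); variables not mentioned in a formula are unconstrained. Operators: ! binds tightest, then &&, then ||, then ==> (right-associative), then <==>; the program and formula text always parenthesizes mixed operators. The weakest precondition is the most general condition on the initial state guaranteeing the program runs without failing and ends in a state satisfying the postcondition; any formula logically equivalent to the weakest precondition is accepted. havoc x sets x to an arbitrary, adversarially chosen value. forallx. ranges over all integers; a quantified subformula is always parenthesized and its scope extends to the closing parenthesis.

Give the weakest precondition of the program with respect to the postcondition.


Working backward. After the program, the postcondition w + h >= -4 must hold; in canonical form it is h + w >= -4.
Before skip: h + w >= -4
Then branch requires 3*h + 2*w >= 3; else branch requires forall w_1. h + w_1 >= -4.
Before the if: (4*w == 4 ==> 3*h + 2*w >= 3) && ((!(4*w == 4)) ==> (forall w_1. h + w_1 >= -4))
Before h := w + h + 5: (4*w == 4 ==> 3*h + 5*w >= -12) && ((!(4*w == 4)) ==> (forall w_1. h + w + w_1 >= -9))
Answer: WP = (4*w == 4 ==> 3*h + 5*w >= -12) && ((!(4*w == 4)) ==> (forall w_1. h + w + w_1 >= -9))


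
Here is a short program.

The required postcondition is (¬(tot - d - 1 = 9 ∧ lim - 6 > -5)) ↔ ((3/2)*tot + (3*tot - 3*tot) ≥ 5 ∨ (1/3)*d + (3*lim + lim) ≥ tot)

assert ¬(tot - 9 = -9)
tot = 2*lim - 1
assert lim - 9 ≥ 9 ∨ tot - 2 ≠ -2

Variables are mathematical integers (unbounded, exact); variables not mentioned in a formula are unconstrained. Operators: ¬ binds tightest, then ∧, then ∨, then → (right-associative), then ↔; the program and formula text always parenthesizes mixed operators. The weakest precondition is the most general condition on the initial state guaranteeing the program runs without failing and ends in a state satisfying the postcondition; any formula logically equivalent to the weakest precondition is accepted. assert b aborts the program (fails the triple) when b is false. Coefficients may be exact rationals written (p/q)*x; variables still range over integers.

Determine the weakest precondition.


Working backward. After the program, the postcondition (¬(tot - d - 1 = 9 ∧ lim - 6 > -5)) ↔ ((3/2)*tot + (3*tot - 3*tot) ≥ 5 ∨ (1/3)*d + (3*lim + lim) ≥ tot) must hold; in canonical form it is (¬(tot = d + 10 ∧ lim > 1)) ↔ ((3/2)*tot ≥ 5 ∨ (1/3)*d + 4*lim ≥ tot).
Before assert lim - 9 ≥ 9 ∨ tot - 2 ≠ -2: (lim ≥ 18 ∨ tot ≠ 0) ∧ ((¬(tot = d + 10 ∧ lim > 1)) ↔ ((3/2)*tot ≥ 5 ∨ (1/3)*d + 4*lim ≥ tot))
Before tot := 2*lim - 1: (lim ≥ 18 ∨ 2*lim ≠ 1) ∧ ((¬(2*lim = d + 11 ∧ lim > 1)) ↔ (3*lim ≥ 13/2 ∨ (1/3)*d + 2*lim ≥ -1))
Before assert ¬(tot - 9 = -9): (¬(tot = 0)) ∧ (lim ≥ 18 ∨ 2*lim ≠ 1) ∧ ((¬(2*lim = d + 11 ∧ lim > 1)) ↔ (3*lim ≥ 13/2 ∨ (1/3)*d + 2*lim ≥ -1))
Answer: WP = (¬(tot = 0)) ∧ (lim ≥ 18 ∨ 2*lim ≠ 1) ∧ ((¬(2*lim = d + 11 ∧ lim > 1)) ↔ (3*lim ≥ 13/2 ∨ (1/3)*d + 2*lim ≥ -1))


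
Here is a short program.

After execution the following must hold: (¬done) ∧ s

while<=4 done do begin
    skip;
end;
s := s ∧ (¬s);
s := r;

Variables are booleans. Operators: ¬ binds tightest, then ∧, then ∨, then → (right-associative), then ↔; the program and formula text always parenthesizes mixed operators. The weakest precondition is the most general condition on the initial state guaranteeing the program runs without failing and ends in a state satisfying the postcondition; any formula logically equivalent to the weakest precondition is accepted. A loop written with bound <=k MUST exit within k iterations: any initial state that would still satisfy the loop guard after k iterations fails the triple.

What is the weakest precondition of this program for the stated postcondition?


Working backward. After the program, (¬done) ∧ s must hold.
Before s := r: (¬done) ∧ r
Before s := s ∧ (¬s): (¬done) ∧ r
Before the loop (bound <=4), unroll the exhaustion recursion (WP_0 = exit-now case; WP_j = one more guarded iteration, up to j = 4):
  WP_0: (¬done) ∧ r
  WP_1: (done → ((¬done) ∧ r)) ∧ ((¬done) → ((¬done) ∧ r))
  WP_2: (done → ((done → ((¬done) ∧ r)) ∧ ((¬done) → ((¬done) ∧ r)))) ∧ ((¬done) → ((¬done) ∧ r))
  WP_3: (done → ((done → ((done → ((¬done) ∧ r)) ∧ ((¬done) → ((¬done) ∧ r)))) ∧ ((¬done) → ((¬done) ∧ r)))) ∧ ((¬done) → ((¬done) ∧ r))
  WP_4: (done → ((done → ((done → ((done → ((¬done) ∧ r)) ∧ ((¬done) → ((¬done) ∧ r)))) ∧ ((¬done) → ((¬done) ∧ r)))) ∧ ((¬done) → ((¬done) ∧ r)))) ∧ ((¬done) → ((¬done) ∧ r))
So before the loop: (done → ((done → ((done → ((done → ((¬done) ∧ r)) ∧ ((¬done) → ((¬done) ∧ r)))) ∧ ((¬done) → ((¬done) ∧ r)))) ∧ ((¬done) → ((¬done) ∧ r)))) ∧ ((¬done) → ((¬done) ∧ r))
Answer: WP = (done → ((done → ((done → ((done → ((¬done) ∧ r)) ∧ ((¬done) → ((¬done) ∧ r)))) ∧ ((¬done) → ((¬done) ∧ r)))) ∧ ((¬done) → ((¬done) ∧ r)))) ∧ ((¬done) → ((¬done) ∧ r))


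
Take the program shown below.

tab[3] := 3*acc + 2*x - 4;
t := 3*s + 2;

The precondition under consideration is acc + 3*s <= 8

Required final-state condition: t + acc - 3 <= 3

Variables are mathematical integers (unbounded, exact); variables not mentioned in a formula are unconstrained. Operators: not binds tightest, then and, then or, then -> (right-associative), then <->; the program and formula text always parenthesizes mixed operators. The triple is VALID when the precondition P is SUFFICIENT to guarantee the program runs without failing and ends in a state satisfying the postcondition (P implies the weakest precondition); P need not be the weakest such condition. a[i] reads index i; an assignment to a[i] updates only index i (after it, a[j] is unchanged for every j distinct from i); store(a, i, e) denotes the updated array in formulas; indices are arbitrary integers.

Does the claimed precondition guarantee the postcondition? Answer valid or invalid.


Working backward. After the program, the postcondition t + acc - 3 <= 3 must hold; in canonical form it is acc + t <= 6.
Before t := 3*s + 2: acc + 3*s <= 4
Before tab[3] := 3*acc + 2*x - 4: acc + 3*s <= 4
The weakest precondition is acc + 3*s <= 4.
Check whether acc + 3*s <= 8 implies it.
Countermodel: at the initial state acc = 5, s = 0, the precondition holds but the weakest precondition fails.
Answer: invalid
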